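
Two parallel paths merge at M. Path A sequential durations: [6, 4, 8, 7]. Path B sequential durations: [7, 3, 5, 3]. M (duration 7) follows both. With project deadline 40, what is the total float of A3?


Forward pass: ES(A3) = sum of predecessors on chain A = 10
EF = ES + duration = 10 + 8 = 18
Backward pass: LF(M) = deadline = 40; LS(M) = 40 - 7 = 33
LF(A3) = LS(M) - sum(successors on chain A) = 33 - 7 = 26
LS = LF - duration = 26 - 8 = 18
Total float = LS - ES = 18 - 10 = 8

8


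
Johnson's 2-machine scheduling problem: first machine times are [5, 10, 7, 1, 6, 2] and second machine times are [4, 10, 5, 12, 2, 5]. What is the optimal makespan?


Apply Johnson's rule:
  Group 1 (a <= b): [(4, 1, 12), (6, 2, 5), (2, 10, 10)]
  Group 2 (a > b): [(3, 7, 5), (1, 5, 4), (5, 6, 2)]
Optimal job order: [4, 6, 2, 3, 1, 5]
Schedule:
  Job 4: M1 done at 1, M2 done at 13
  Job 6: M1 done at 3, M2 done at 18
  Job 2: M1 done at 13, M2 done at 28
  Job 3: M1 done at 20, M2 done at 33
  Job 1: M1 done at 25, M2 done at 37
  Job 5: M1 done at 31, M2 done at 39
Makespan = 39

39


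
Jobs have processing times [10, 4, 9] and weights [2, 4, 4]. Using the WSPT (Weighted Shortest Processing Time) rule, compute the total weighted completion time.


Compute p/w ratios and sort ascending (WSPT): [(4, 4), (9, 4), (10, 2)]
Compute weighted completion times:
  Job (p=4,w=4): C=4, w*C=4*4=16
  Job (p=9,w=4): C=13, w*C=4*13=52
  Job (p=10,w=2): C=23, w*C=2*23=46
Total weighted completion time = 114

114


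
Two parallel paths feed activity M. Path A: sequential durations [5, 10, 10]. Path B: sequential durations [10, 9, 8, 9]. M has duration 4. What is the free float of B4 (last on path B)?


ES(B4) = sum of predecessors on chain B = 27
EF(B4) = ES + duration = 27 + 9 = 36
Successor of B4 is M. ES(M) = max(sum(A), sum(B)) = max(25, 36) = 36
Free float = ES(successor) - EF(current) = 36 - 36 = 0

0


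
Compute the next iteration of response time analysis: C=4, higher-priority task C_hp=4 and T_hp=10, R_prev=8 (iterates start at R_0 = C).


R_next = C + ceil(R_prev / T_hp) * C_hp
ceil(8 / 10) = ceil(0.8) = 1
Interference = 1 * 4 = 4
R_next = 4 + 4 = 8
R_next = R_prev, so the iteration has converged (response time = 8).

8


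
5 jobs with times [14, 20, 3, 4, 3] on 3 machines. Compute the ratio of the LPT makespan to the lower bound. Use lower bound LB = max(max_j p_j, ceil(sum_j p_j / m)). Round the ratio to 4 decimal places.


LPT order: [20, 14, 4, 3, 3]
Machine loads after assignment: [20, 14, 10]
LPT makespan = 20
Lower bound = max(max_job, ceil(total/3)) = max(20, 15) = 20
Ratio = 20 / 20 = 1.0

1.0


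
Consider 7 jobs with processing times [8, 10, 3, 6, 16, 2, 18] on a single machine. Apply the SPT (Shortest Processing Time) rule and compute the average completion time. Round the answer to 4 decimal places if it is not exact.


Sort jobs by processing time (SPT order): [2, 3, 6, 8, 10, 16, 18]
Compute completion times sequentially:
  Job 1: processing = 2, completes at 2
  Job 2: processing = 3, completes at 5
  Job 3: processing = 6, completes at 11
  Job 4: processing = 8, completes at 19
  Job 5: processing = 10, completes at 29
  Job 6: processing = 16, completes at 45
  Job 7: processing = 18, completes at 63
Sum of completion times = 174
Average completion time = 174/7 = 24.8571

24.8571


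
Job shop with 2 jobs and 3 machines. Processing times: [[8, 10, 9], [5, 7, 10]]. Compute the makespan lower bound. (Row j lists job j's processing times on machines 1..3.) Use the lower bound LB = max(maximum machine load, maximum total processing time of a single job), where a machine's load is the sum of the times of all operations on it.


Machine loads:
  Machine 1: 8 + 5 = 13
  Machine 2: 10 + 7 = 17
  Machine 3: 9 + 10 = 19
Max machine load = 19
Job totals:
  Job 1: 27
  Job 2: 22
Max job total = 27
Lower bound = max(19, 27) = 27

27


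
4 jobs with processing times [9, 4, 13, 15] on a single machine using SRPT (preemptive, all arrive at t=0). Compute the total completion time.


Since all jobs arrive at t=0, SRPT equals SPT ordering.
SPT order: [4, 9, 13, 15]
Completion times:
  Job 1: p=4, C=4
  Job 2: p=9, C=13
  Job 3: p=13, C=26
  Job 4: p=15, C=41
Total completion time = 4 + 13 + 26 + 41 = 84

84


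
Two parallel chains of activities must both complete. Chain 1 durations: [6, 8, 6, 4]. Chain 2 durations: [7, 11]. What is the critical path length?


Path A total = 6 + 8 + 6 + 4 = 24
Path B total = 7 + 11 = 18
Critical path = longest path = max(24, 18) = 24

24


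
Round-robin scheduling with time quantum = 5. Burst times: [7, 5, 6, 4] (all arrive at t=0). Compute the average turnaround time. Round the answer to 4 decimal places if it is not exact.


Time quantum = 5
Execution trace:
  J1 runs 5 units, time = 5
  J2 runs 5 units, time = 10
  J3 runs 5 units, time = 15
  J4 runs 4 units, time = 19
  J1 runs 2 units, time = 21
  J3 runs 1 units, time = 22
Finish times: [21, 10, 22, 19]
Average turnaround = 72/4 = 18.0

18.0


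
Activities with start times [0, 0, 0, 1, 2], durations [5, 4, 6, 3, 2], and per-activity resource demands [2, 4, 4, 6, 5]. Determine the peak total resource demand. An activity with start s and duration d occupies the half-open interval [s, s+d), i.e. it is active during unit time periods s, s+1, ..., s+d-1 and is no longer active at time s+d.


Each activity i is active on [start_i, start_i + duration_i).
Compute total resource usage per time slot:
  t=0: active resources = [2, 4, 4], total = 10
  t=1: active resources = [2, 4, 4, 6], total = 16
  t=2: active resources = [2, 4, 4, 6, 5], total = 21
  t=3: active resources = [2, 4, 4, 6, 5], total = 21
  t=4: active resources = [2, 4], total = 6
  t=5: active resources = [4], total = 4
Peak resource demand = 21

21


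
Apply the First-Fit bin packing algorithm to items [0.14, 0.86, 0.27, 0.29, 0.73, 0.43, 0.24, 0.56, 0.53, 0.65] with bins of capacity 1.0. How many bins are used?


Place items sequentially using First-Fit:
  Item 0.14 -> new Bin 1
  Item 0.86 -> Bin 1 (now 1.0)
  Item 0.27 -> new Bin 2
  Item 0.29 -> Bin 2 (now 0.56)
  Item 0.73 -> new Bin 3
  Item 0.43 -> Bin 2 (now 0.99)
  Item 0.24 -> Bin 3 (now 0.97)
  Item 0.56 -> new Bin 4
  Item 0.53 -> new Bin 5
  Item 0.65 -> new Bin 6
Total bins used = 6

6


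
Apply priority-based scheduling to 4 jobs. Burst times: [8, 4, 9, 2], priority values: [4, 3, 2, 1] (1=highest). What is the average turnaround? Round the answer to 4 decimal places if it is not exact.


Sort by priority (ascending = highest first):
Order: [(1, 2), (2, 9), (3, 4), (4, 8)]
Completion times:
  Priority 1, burst=2, C=2
  Priority 2, burst=9, C=11
  Priority 3, burst=4, C=15
  Priority 4, burst=8, C=23
Average turnaround = 51/4 = 12.75

12.75


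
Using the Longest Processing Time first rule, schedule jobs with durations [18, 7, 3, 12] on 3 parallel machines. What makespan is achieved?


Sort jobs in decreasing order (LPT): [18, 12, 7, 3]
Assign each job to the least loaded machine:
  Machine 1: jobs [18], load = 18
  Machine 2: jobs [12], load = 12
  Machine 3: jobs [7, 3], load = 10
Makespan = max load = 18

18


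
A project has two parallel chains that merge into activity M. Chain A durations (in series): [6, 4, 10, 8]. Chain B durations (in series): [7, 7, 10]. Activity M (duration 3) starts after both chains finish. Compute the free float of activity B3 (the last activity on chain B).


ES(B3) = sum of predecessors on chain B = 14
EF(B3) = ES + duration = 14 + 10 = 24
Successor of B3 is M. ES(M) = max(sum(A), sum(B)) = max(28, 24) = 28
Free float = ES(successor) - EF(current) = 28 - 24 = 4

4


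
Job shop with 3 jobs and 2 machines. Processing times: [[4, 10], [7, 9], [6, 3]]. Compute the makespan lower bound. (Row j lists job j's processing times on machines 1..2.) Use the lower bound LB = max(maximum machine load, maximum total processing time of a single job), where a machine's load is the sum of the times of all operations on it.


Machine loads:
  Machine 1: 4 + 7 + 6 = 17
  Machine 2: 10 + 9 + 3 = 22
Max machine load = 22
Job totals:
  Job 1: 14
  Job 2: 16
  Job 3: 9
Max job total = 16
Lower bound = max(22, 16) = 22

22


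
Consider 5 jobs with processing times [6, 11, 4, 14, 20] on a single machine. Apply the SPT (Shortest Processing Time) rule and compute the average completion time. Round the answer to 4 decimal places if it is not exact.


Sort jobs by processing time (SPT order): [4, 6, 11, 14, 20]
Compute completion times sequentially:
  Job 1: processing = 4, completes at 4
  Job 2: processing = 6, completes at 10
  Job 3: processing = 11, completes at 21
  Job 4: processing = 14, completes at 35
  Job 5: processing = 20, completes at 55
Sum of completion times = 125
Average completion time = 125/5 = 25.0

25.0


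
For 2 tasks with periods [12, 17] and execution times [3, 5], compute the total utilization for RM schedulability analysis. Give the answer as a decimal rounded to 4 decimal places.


Compute individual utilizations (exact fractions):
  Task 1: C/T = 3/12 = 1/4 (approx. 0.25)
  Task 2: C/T = 5/17 (approx. 0.2941)
Total utilization U = 1/4 + 5/17 = 37/68
Rounded to 4 decimal places: U = 0.5441
RM (Liu & Layland) bound for 2 tasks = 0.828427; compare with U = 37/68 (approx. 0.544118)
U <= bound, so schedulable by RM sufficient condition.

0.5441


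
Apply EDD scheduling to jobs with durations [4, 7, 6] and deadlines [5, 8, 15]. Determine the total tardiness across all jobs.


Sort by due date (EDD order): [(4, 5), (7, 8), (6, 15)]
Compute completion times and tardiness:
  Job 1: p=4, d=5, C=4, tardiness=max(0,4-5)=0
  Job 2: p=7, d=8, C=11, tardiness=max(0,11-8)=3
  Job 3: p=6, d=15, C=17, tardiness=max(0,17-15)=2
Total tardiness = 5

5


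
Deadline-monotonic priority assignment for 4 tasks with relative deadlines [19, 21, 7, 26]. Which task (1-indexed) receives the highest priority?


Sort tasks by relative deadline (ascending):
  Task 3: deadline = 7
  Task 1: deadline = 19
  Task 2: deadline = 21
  Task 4: deadline = 26
Priority order (highest first): [3, 1, 2, 4]
Highest priority task = 3

3


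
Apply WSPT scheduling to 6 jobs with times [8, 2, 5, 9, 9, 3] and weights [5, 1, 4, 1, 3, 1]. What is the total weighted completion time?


Compute p/w ratios and sort ascending (WSPT): [(5, 4), (8, 5), (2, 1), (9, 3), (3, 1), (9, 1)]
Compute weighted completion times:
  Job (p=5,w=4): C=5, w*C=4*5=20
  Job (p=8,w=5): C=13, w*C=5*13=65
  Job (p=2,w=1): C=15, w*C=1*15=15
  Job (p=9,w=3): C=24, w*C=3*24=72
  Job (p=3,w=1): C=27, w*C=1*27=27
  Job (p=9,w=1): C=36, w*C=1*36=36
Total weighted completion time = 235

235


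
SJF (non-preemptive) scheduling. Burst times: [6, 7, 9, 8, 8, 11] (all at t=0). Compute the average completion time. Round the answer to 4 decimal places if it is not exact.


SJF order (ascending): [6, 7, 8, 8, 9, 11]
Completion times:
  Job 1: burst=6, C=6
  Job 2: burst=7, C=13
  Job 3: burst=8, C=21
  Job 4: burst=8, C=29
  Job 5: burst=9, C=38
  Job 6: burst=11, C=49
Average completion = 156/6 = 26.0

26.0


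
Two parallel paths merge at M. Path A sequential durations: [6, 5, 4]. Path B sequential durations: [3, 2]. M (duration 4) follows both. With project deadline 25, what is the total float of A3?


Forward pass: ES(A3) = sum of predecessors on chain A = 11
EF = ES + duration = 11 + 4 = 15
Backward pass: LF(M) = deadline = 25; LS(M) = 25 - 4 = 21
LF(A3) = LS(M) - sum(successors on chain A) = 21 - 0 = 21
LS = LF - duration = 21 - 4 = 17
Total float = LS - ES = 17 - 11 = 6

6


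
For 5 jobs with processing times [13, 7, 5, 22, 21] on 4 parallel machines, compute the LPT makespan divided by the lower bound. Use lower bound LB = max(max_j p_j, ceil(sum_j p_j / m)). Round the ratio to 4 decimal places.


LPT order: [22, 21, 13, 7, 5]
Machine loads after assignment: [22, 21, 13, 12]
LPT makespan = 22
Lower bound = max(max_job, ceil(total/4)) = max(22, 17) = 22
Ratio = 22 / 22 = 1.0

1.0


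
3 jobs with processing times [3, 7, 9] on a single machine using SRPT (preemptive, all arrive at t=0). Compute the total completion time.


Since all jobs arrive at t=0, SRPT equals SPT ordering.
SPT order: [3, 7, 9]
Completion times:
  Job 1: p=3, C=3
  Job 2: p=7, C=10
  Job 3: p=9, C=19
Total completion time = 3 + 10 + 19 = 32

32


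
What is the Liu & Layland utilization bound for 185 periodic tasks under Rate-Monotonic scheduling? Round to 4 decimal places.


Compute 2^(1/185) = 1.0037537693
Subtract 1: 1.0037537693 - 1 = 0.0037537693
Multiply by n: 185 * 0.0037537693 = 0.6944473205
Round to 4 dp: 0.6944

0.6944


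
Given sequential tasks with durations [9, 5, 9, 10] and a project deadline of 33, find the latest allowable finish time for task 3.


LF(activity 3) = deadline - sum of successor durations
Successors: activities 4 through 4 with durations [10]
Sum of successor durations = 10
LF = 33 - 10 = 23

23


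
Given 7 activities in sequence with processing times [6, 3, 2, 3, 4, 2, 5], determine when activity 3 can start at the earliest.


Activity 3 starts after activities 1 through 2 complete.
Predecessor durations: [6, 3]
ES = 6 + 3 = 9

9


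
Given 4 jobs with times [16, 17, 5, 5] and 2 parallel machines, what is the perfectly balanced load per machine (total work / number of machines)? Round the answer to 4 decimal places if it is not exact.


Total processing time = 16 + 17 + 5 + 5 = 43
Number of machines = 2
Ideal balanced load = 43 / 2 = 21.5

21.5


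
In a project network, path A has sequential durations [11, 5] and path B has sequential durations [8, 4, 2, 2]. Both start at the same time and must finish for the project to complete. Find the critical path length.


Path A total = 11 + 5 = 16
Path B total = 8 + 4 + 2 + 2 = 16
Critical path = longest path = max(16, 16) = 16

16


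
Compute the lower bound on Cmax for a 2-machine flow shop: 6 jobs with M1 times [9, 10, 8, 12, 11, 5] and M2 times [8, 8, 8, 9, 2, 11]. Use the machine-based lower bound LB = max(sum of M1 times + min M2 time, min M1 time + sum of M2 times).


LB1 = sum(M1 times) + min(M2 times) = 55 + 2 = 57
LB2 = min(M1 times) + sum(M2 times) = 5 + 46 = 51
Lower bound = max(LB1, LB2) = max(57, 51) = 57

57


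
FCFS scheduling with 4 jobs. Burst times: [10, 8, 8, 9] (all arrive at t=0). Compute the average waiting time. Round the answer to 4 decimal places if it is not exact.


FCFS order (as given): [10, 8, 8, 9]
Waiting times:
  Job 1: wait = 0
  Job 2: wait = 10
  Job 3: wait = 18
  Job 4: wait = 26
Sum of waiting times = 54
Average waiting time = 54/4 = 13.5

13.5


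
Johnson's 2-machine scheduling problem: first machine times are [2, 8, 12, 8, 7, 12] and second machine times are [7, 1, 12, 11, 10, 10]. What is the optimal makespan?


Apply Johnson's rule:
  Group 1 (a <= b): [(1, 2, 7), (5, 7, 10), (4, 8, 11), (3, 12, 12)]
  Group 2 (a > b): [(6, 12, 10), (2, 8, 1)]
Optimal job order: [1, 5, 4, 3, 6, 2]
Schedule:
  Job 1: M1 done at 2, M2 done at 9
  Job 5: M1 done at 9, M2 done at 19
  Job 4: M1 done at 17, M2 done at 30
  Job 3: M1 done at 29, M2 done at 42
  Job 6: M1 done at 41, M2 done at 52
  Job 2: M1 done at 49, M2 done at 53
Makespan = 53

53


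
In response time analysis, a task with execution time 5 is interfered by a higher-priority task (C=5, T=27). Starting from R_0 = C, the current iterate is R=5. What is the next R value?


R_next = C + ceil(R_prev / T_hp) * C_hp
ceil(5 / 27) = ceil(0.1852) = 1
Interference = 1 * 5 = 5
R_next = 5 + 5 = 10

10


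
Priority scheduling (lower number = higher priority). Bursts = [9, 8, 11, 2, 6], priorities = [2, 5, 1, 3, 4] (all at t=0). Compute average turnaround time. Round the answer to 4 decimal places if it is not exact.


Sort by priority (ascending = highest first):
Order: [(1, 11), (2, 9), (3, 2), (4, 6), (5, 8)]
Completion times:
  Priority 1, burst=11, C=11
  Priority 2, burst=9, C=20
  Priority 3, burst=2, C=22
  Priority 4, burst=6, C=28
  Priority 5, burst=8, C=36
Average turnaround = 117/5 = 23.4

23.4


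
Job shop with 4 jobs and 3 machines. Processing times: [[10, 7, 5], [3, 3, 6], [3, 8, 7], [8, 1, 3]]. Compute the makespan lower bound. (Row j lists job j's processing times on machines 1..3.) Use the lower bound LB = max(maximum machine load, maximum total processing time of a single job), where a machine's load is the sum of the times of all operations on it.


Machine loads:
  Machine 1: 10 + 3 + 3 + 8 = 24
  Machine 2: 7 + 3 + 8 + 1 = 19
  Machine 3: 5 + 6 + 7 + 3 = 21
Max machine load = 24
Job totals:
  Job 1: 22
  Job 2: 12
  Job 3: 18
  Job 4: 12
Max job total = 22
Lower bound = max(24, 22) = 24

24


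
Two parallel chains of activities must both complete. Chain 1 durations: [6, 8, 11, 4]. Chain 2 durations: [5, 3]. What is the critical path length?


Path A total = 6 + 8 + 11 + 4 = 29
Path B total = 5 + 3 = 8
Critical path = longest path = max(29, 8) = 29

29


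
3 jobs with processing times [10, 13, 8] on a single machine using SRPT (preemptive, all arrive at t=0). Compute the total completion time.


Since all jobs arrive at t=0, SRPT equals SPT ordering.
SPT order: [8, 10, 13]
Completion times:
  Job 1: p=8, C=8
  Job 2: p=10, C=18
  Job 3: p=13, C=31
Total completion time = 8 + 18 + 31 = 57

57


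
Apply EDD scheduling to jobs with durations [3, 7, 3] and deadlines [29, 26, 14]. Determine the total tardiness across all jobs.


Sort by due date (EDD order): [(3, 14), (7, 26), (3, 29)]
Compute completion times and tardiness:
  Job 1: p=3, d=14, C=3, tardiness=max(0,3-14)=0
  Job 2: p=7, d=26, C=10, tardiness=max(0,10-26)=0
  Job 3: p=3, d=29, C=13, tardiness=max(0,13-29)=0
Total tardiness = 0

0


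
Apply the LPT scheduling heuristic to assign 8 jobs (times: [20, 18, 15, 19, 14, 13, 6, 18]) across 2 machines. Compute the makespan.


Sort jobs in decreasing order (LPT): [20, 19, 18, 18, 15, 14, 13, 6]
Assign each job to the least loaded machine:
  Machine 1: jobs [20, 18, 14, 13], load = 65
  Machine 2: jobs [19, 18, 15, 6], load = 58
Makespan = max load = 65

65


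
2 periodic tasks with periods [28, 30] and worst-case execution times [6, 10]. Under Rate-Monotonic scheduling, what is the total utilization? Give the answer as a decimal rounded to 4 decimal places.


Compute individual utilizations (exact fractions):
  Task 1: C/T = 6/28 = 3/14 (approx. 0.2143)
  Task 2: C/T = 10/30 = 1/3 (approx. 0.3333)
Total utilization U = 3/14 + 1/3 = 23/42
Rounded to 4 decimal places: U = 0.5476
RM (Liu & Layland) bound for 2 tasks = 0.828427; compare with U = 23/42 (approx. 0.547619)
U <= bound, so schedulable by RM sufficient condition.

0.5476


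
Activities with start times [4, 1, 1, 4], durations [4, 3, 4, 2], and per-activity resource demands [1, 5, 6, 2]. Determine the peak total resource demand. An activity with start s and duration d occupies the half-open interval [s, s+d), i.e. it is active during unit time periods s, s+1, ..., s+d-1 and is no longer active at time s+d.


Each activity i is active on [start_i, start_i + duration_i).
Compute total resource usage per time slot:
  t=0: active resources = [], total = 0
  t=1: active resources = [5, 6], total = 11
  t=2: active resources = [5, 6], total = 11
  t=3: active resources = [5, 6], total = 11
  t=4: active resources = [1, 6, 2], total = 9
  t=5: active resources = [1, 2], total = 3
  t=6: active resources = [1], total = 1
  t=7: active resources = [1], total = 1
Peak resource demand = 11

11


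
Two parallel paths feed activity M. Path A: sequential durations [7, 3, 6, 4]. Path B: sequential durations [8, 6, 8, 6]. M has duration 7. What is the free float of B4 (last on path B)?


ES(B4) = sum of predecessors on chain B = 22
EF(B4) = ES + duration = 22 + 6 = 28
Successor of B4 is M. ES(M) = max(sum(A), sum(B)) = max(20, 28) = 28
Free float = ES(successor) - EF(current) = 28 - 28 = 0

0


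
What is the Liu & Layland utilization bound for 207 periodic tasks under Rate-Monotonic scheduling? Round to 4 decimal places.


Compute 2^(1/207) = 1.0033541497
Subtract 1: 1.0033541497 - 1 = 0.0033541497
Multiply by n: 207 * 0.0033541497 = 0.6943089879
Round to 4 dp: 0.6943

0.6943


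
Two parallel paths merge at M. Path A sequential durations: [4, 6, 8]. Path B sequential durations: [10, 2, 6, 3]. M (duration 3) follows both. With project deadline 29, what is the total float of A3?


Forward pass: ES(A3) = sum of predecessors on chain A = 10
EF = ES + duration = 10 + 8 = 18
Backward pass: LF(M) = deadline = 29; LS(M) = 29 - 3 = 26
LF(A3) = LS(M) - sum(successors on chain A) = 26 - 0 = 26
LS = LF - duration = 26 - 8 = 18
Total float = LS - ES = 18 - 10 = 8

8


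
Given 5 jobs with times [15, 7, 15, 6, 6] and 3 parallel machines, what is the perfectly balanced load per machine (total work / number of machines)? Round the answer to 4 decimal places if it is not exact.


Total processing time = 15 + 7 + 15 + 6 + 6 = 49
Number of machines = 3
Ideal balanced load = 49 / 3 = 16.3333

16.3333


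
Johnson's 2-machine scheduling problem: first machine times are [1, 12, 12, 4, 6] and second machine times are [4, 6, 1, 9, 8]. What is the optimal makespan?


Apply Johnson's rule:
  Group 1 (a <= b): [(1, 1, 4), (4, 4, 9), (5, 6, 8)]
  Group 2 (a > b): [(2, 12, 6), (3, 12, 1)]
Optimal job order: [1, 4, 5, 2, 3]
Schedule:
  Job 1: M1 done at 1, M2 done at 5
  Job 4: M1 done at 5, M2 done at 14
  Job 5: M1 done at 11, M2 done at 22
  Job 2: M1 done at 23, M2 done at 29
  Job 3: M1 done at 35, M2 done at 36
Makespan = 36

36


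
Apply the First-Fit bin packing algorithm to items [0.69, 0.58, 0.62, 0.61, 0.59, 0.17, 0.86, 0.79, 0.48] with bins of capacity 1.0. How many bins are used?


Place items sequentially using First-Fit:
  Item 0.69 -> new Bin 1
  Item 0.58 -> new Bin 2
  Item 0.62 -> new Bin 3
  Item 0.61 -> new Bin 4
  Item 0.59 -> new Bin 5
  Item 0.17 -> Bin 1 (now 0.86)
  Item 0.86 -> new Bin 6
  Item 0.79 -> new Bin 7
  Item 0.48 -> new Bin 8
Total bins used = 8

8


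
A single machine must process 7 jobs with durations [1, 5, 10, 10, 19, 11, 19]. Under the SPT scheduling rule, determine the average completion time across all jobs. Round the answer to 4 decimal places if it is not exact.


Sort jobs by processing time (SPT order): [1, 5, 10, 10, 11, 19, 19]
Compute completion times sequentially:
  Job 1: processing = 1, completes at 1
  Job 2: processing = 5, completes at 6
  Job 3: processing = 10, completes at 16
  Job 4: processing = 10, completes at 26
  Job 5: processing = 11, completes at 37
  Job 6: processing = 19, completes at 56
  Job 7: processing = 19, completes at 75
Sum of completion times = 217
Average completion time = 217/7 = 31.0

31.0


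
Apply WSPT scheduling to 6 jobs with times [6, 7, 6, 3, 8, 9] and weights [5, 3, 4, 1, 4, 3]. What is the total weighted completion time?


Compute p/w ratios and sort ascending (WSPT): [(6, 5), (6, 4), (8, 4), (7, 3), (3, 1), (9, 3)]
Compute weighted completion times:
  Job (p=6,w=5): C=6, w*C=5*6=30
  Job (p=6,w=4): C=12, w*C=4*12=48
  Job (p=8,w=4): C=20, w*C=4*20=80
  Job (p=7,w=3): C=27, w*C=3*27=81
  Job (p=3,w=1): C=30, w*C=1*30=30
  Job (p=9,w=3): C=39, w*C=3*39=117
Total weighted completion time = 386

386


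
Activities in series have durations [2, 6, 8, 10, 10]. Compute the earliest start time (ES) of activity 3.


Activity 3 starts after activities 1 through 2 complete.
Predecessor durations: [2, 6]
ES = 2 + 6 = 8

8


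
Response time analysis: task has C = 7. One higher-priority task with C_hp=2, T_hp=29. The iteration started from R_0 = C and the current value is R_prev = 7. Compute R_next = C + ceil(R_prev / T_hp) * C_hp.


R_next = C + ceil(R_prev / T_hp) * C_hp
ceil(7 / 29) = ceil(0.2414) = 1
Interference = 1 * 2 = 2
R_next = 7 + 2 = 9

9


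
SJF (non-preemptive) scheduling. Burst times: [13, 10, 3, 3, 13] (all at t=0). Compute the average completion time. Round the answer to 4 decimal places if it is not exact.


SJF order (ascending): [3, 3, 10, 13, 13]
Completion times:
  Job 1: burst=3, C=3
  Job 2: burst=3, C=6
  Job 3: burst=10, C=16
  Job 4: burst=13, C=29
  Job 5: burst=13, C=42
Average completion = 96/5 = 19.2

19.2


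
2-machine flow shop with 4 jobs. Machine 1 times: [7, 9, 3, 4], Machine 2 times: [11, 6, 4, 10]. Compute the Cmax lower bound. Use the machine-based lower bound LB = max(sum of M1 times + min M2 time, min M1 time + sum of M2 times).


LB1 = sum(M1 times) + min(M2 times) = 23 + 4 = 27
LB2 = min(M1 times) + sum(M2 times) = 3 + 31 = 34
Lower bound = max(LB1, LB2) = max(27, 34) = 34

34


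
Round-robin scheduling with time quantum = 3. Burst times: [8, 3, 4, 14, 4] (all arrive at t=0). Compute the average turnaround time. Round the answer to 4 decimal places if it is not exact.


Time quantum = 3
Execution trace:
  J1 runs 3 units, time = 3
  J2 runs 3 units, time = 6
  J3 runs 3 units, time = 9
  J4 runs 3 units, time = 12
  J5 runs 3 units, time = 15
  J1 runs 3 units, time = 18
  J3 runs 1 units, time = 19
  J4 runs 3 units, time = 22
  J5 runs 1 units, time = 23
  J1 runs 2 units, time = 25
  J4 runs 3 units, time = 28
  J4 runs 3 units, time = 31
  J4 runs 2 units, time = 33
Finish times: [25, 6, 19, 33, 23]
Average turnaround = 106/5 = 21.2

21.2


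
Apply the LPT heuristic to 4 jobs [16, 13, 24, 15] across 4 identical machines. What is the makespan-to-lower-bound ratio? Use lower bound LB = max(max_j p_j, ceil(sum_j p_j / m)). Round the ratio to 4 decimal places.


LPT order: [24, 16, 15, 13]
Machine loads after assignment: [24, 16, 15, 13]
LPT makespan = 24
Lower bound = max(max_job, ceil(total/4)) = max(24, 17) = 24
Ratio = 24 / 24 = 1.0

1.0


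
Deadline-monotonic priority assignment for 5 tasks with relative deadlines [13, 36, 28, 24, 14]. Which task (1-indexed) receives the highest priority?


Sort tasks by relative deadline (ascending):
  Task 1: deadline = 13
  Task 5: deadline = 14
  Task 4: deadline = 24
  Task 3: deadline = 28
  Task 2: deadline = 36
Priority order (highest first): [1, 5, 4, 3, 2]
Highest priority task = 1

1


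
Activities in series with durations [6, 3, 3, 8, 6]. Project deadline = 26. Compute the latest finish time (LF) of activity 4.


LF(activity 4) = deadline - sum of successor durations
Successors: activities 5 through 5 with durations [6]
Sum of successor durations = 6
LF = 26 - 6 = 20

20


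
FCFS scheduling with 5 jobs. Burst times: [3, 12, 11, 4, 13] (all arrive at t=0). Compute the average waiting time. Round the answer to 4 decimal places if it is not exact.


FCFS order (as given): [3, 12, 11, 4, 13]
Waiting times:
  Job 1: wait = 0
  Job 2: wait = 3
  Job 3: wait = 15
  Job 4: wait = 26
  Job 5: wait = 30
Sum of waiting times = 74
Average waiting time = 74/5 = 14.8

14.8


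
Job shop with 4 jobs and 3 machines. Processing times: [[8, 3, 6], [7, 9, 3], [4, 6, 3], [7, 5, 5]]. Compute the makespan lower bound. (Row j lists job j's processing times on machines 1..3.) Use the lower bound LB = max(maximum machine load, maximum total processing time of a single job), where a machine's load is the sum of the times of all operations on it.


Machine loads:
  Machine 1: 8 + 7 + 4 + 7 = 26
  Machine 2: 3 + 9 + 6 + 5 = 23
  Machine 3: 6 + 3 + 3 + 5 = 17
Max machine load = 26
Job totals:
  Job 1: 17
  Job 2: 19
  Job 3: 13
  Job 4: 17
Max job total = 19
Lower bound = max(26, 19) = 26

26


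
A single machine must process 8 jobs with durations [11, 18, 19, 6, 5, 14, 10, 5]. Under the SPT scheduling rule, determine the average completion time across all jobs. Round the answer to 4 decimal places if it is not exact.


Sort jobs by processing time (SPT order): [5, 5, 6, 10, 11, 14, 18, 19]
Compute completion times sequentially:
  Job 1: processing = 5, completes at 5
  Job 2: processing = 5, completes at 10
  Job 3: processing = 6, completes at 16
  Job 4: processing = 10, completes at 26
  Job 5: processing = 11, completes at 37
  Job 6: processing = 14, completes at 51
  Job 7: processing = 18, completes at 69
  Job 8: processing = 19, completes at 88
Sum of completion times = 302
Average completion time = 302/8 = 37.75

37.75


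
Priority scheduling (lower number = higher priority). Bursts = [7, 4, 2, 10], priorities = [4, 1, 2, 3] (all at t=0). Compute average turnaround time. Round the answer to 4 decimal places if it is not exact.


Sort by priority (ascending = highest first):
Order: [(1, 4), (2, 2), (3, 10), (4, 7)]
Completion times:
  Priority 1, burst=4, C=4
  Priority 2, burst=2, C=6
  Priority 3, burst=10, C=16
  Priority 4, burst=7, C=23
Average turnaround = 49/4 = 12.25

12.25


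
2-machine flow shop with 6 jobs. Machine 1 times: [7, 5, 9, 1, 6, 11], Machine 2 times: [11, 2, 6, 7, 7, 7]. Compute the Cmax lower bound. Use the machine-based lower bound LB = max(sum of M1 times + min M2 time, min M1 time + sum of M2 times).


LB1 = sum(M1 times) + min(M2 times) = 39 + 2 = 41
LB2 = min(M1 times) + sum(M2 times) = 1 + 40 = 41
Lower bound = max(LB1, LB2) = max(41, 41) = 41

41


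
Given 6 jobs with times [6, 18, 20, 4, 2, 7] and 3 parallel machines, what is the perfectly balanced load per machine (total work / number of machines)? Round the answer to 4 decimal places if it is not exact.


Total processing time = 6 + 18 + 20 + 4 + 2 + 7 = 57
Number of machines = 3
Ideal balanced load = 57 / 3 = 19.0

19.0


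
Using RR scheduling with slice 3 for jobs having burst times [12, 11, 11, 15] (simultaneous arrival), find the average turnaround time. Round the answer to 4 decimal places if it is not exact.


Time quantum = 3
Execution trace:
  J1 runs 3 units, time = 3
  J2 runs 3 units, time = 6
  J3 runs 3 units, time = 9
  J4 runs 3 units, time = 12
  J1 runs 3 units, time = 15
  J2 runs 3 units, time = 18
  J3 runs 3 units, time = 21
  J4 runs 3 units, time = 24
  J1 runs 3 units, time = 27
  J2 runs 3 units, time = 30
  J3 runs 3 units, time = 33
  J4 runs 3 units, time = 36
  J1 runs 3 units, time = 39
  J2 runs 2 units, time = 41
  J3 runs 2 units, time = 43
  J4 runs 3 units, time = 46
  J4 runs 3 units, time = 49
Finish times: [39, 41, 43, 49]
Average turnaround = 172/4 = 43.0

43.0


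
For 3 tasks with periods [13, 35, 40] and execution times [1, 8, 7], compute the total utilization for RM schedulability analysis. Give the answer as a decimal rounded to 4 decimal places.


Compute individual utilizations (exact fractions):
  Task 1: C/T = 1/13 (approx. 0.0769)
  Task 2: C/T = 8/35 (approx. 0.2286)
  Task 3: C/T = 7/40 (approx. 0.175)
Total utilization U = 1/13 + 8/35 + 7/40 = 1749/3640
Rounded to 4 decimal places: U = 0.4805
RM (Liu & Layland) bound for 3 tasks = 0.779763; compare with U = 1749/3640 (approx. 0.480495)
U <= bound, so schedulable by RM sufficient condition.

0.4805


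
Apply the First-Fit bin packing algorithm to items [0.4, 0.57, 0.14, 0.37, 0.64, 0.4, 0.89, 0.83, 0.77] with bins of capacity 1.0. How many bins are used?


Place items sequentially using First-Fit:
  Item 0.4 -> new Bin 1
  Item 0.57 -> Bin 1 (now 0.97)
  Item 0.14 -> new Bin 2
  Item 0.37 -> Bin 2 (now 0.51)
  Item 0.64 -> new Bin 3
  Item 0.4 -> Bin 2 (now 0.91)
  Item 0.89 -> new Bin 4
  Item 0.83 -> new Bin 5
  Item 0.77 -> new Bin 6
Total bins used = 6

6


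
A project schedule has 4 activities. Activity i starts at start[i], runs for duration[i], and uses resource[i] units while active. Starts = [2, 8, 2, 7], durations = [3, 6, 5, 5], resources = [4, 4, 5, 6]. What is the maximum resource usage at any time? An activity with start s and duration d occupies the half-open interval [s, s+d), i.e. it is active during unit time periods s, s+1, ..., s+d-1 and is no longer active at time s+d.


Each activity i is active on [start_i, start_i + duration_i).
Compute total resource usage per time slot:
  t=0: active resources = [], total = 0
  t=1: active resources = [], total = 0
  t=2: active resources = [4, 5], total = 9
  t=3: active resources = [4, 5], total = 9
  t=4: active resources = [4, 5], total = 9
  t=5: active resources = [5], total = 5
  t=6: active resources = [5], total = 5
  t=7: active resources = [6], total = 6
  t=8: active resources = [4, 6], total = 10
  t=9: active resources = [4, 6], total = 10
  t=10: active resources = [4, 6], total = 10
  t=11: active resources = [4, 6], total = 10
  t=12: active resources = [4], total = 4
  t=13: active resources = [4], total = 4
Peak resource demand = 10

10


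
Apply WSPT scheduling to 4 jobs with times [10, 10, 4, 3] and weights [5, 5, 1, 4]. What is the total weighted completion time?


Compute p/w ratios and sort ascending (WSPT): [(3, 4), (10, 5), (10, 5), (4, 1)]
Compute weighted completion times:
  Job (p=3,w=4): C=3, w*C=4*3=12
  Job (p=10,w=5): C=13, w*C=5*13=65
  Job (p=10,w=5): C=23, w*C=5*23=115
  Job (p=4,w=1): C=27, w*C=1*27=27
Total weighted completion time = 219

219


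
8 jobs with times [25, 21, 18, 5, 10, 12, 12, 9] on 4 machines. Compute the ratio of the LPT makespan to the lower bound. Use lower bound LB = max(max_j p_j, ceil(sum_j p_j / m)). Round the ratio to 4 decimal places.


LPT order: [25, 21, 18, 12, 12, 10, 9, 5]
Machine loads after assignment: [25, 30, 28, 29]
LPT makespan = 30
Lower bound = max(max_job, ceil(total/4)) = max(25, 28) = 28
Ratio = 30 / 28 = 1.0714

1.0714


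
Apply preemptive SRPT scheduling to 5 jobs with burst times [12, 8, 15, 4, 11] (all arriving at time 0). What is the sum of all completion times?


Since all jobs arrive at t=0, SRPT equals SPT ordering.
SPT order: [4, 8, 11, 12, 15]
Completion times:
  Job 1: p=4, C=4
  Job 2: p=8, C=12
  Job 3: p=11, C=23
  Job 4: p=12, C=35
  Job 5: p=15, C=50
Total completion time = 4 + 12 + 23 + 35 + 50 = 124

124


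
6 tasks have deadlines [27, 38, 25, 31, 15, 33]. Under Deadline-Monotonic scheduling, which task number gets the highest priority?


Sort tasks by relative deadline (ascending):
  Task 5: deadline = 15
  Task 3: deadline = 25
  Task 1: deadline = 27
  Task 4: deadline = 31
  Task 6: deadline = 33
  Task 2: deadline = 38
Priority order (highest first): [5, 3, 1, 4, 6, 2]
Highest priority task = 5

5


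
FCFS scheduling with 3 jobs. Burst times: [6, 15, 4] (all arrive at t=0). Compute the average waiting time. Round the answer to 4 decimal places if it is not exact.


FCFS order (as given): [6, 15, 4]
Waiting times:
  Job 1: wait = 0
  Job 2: wait = 6
  Job 3: wait = 21
Sum of waiting times = 27
Average waiting time = 27/3 = 9.0

9.0


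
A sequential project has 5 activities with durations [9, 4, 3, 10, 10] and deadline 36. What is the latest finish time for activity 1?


LF(activity 1) = deadline - sum of successor durations
Successors: activities 2 through 5 with durations [4, 3, 10, 10]
Sum of successor durations = 27
LF = 36 - 27 = 9

9


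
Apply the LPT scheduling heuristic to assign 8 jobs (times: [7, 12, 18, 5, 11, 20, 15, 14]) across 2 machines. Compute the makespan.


Sort jobs in decreasing order (LPT): [20, 18, 15, 14, 12, 11, 7, 5]
Assign each job to the least loaded machine:
  Machine 1: jobs [20, 14, 11, 7], load = 52
  Machine 2: jobs [18, 15, 12, 5], load = 50
Makespan = max load = 52

52


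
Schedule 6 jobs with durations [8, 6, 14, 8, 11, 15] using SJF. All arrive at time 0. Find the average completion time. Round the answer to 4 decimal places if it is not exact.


SJF order (ascending): [6, 8, 8, 11, 14, 15]
Completion times:
  Job 1: burst=6, C=6
  Job 2: burst=8, C=14
  Job 3: burst=8, C=22
  Job 4: burst=11, C=33
  Job 5: burst=14, C=47
  Job 6: burst=15, C=62
Average completion = 184/6 = 30.6667

30.6667


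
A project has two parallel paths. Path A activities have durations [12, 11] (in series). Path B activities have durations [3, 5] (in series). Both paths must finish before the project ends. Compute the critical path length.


Path A total = 12 + 11 = 23
Path B total = 3 + 5 = 8
Critical path = longest path = max(23, 8) = 23

23


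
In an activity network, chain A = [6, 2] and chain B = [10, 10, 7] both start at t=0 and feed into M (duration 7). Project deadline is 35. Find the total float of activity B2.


Forward pass: ES(B2) = sum of predecessors on chain B = 10
EF = ES + duration = 10 + 10 = 20
Backward pass: LF(M) = deadline = 35; LS(M) = 35 - 7 = 28
LF(B2) = LS(M) - sum(successors on chain B) = 28 - 7 = 21
LS = LF - duration = 21 - 10 = 11
Total float = LS - ES = 11 - 10 = 1

1


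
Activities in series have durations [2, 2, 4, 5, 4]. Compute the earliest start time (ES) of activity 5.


Activity 5 starts after activities 1 through 4 complete.
Predecessor durations: [2, 2, 4, 5]
ES = 2 + 2 + 4 + 5 = 13

13


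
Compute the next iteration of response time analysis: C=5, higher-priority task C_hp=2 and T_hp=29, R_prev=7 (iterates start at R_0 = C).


R_next = C + ceil(R_prev / T_hp) * C_hp
ceil(7 / 29) = ceil(0.2414) = 1
Interference = 1 * 2 = 2
R_next = 5 + 2 = 7
R_next = R_prev, so the iteration has converged (response time = 7).

7


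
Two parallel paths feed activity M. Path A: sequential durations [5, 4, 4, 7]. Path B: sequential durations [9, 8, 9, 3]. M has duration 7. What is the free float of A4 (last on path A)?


ES(A4) = sum of predecessors on chain A = 13
EF(A4) = ES + duration = 13 + 7 = 20
Successor of A4 is M. ES(M) = max(sum(A), sum(B)) = max(20, 29) = 29
Free float = ES(successor) - EF(current) = 29 - 20 = 9

9


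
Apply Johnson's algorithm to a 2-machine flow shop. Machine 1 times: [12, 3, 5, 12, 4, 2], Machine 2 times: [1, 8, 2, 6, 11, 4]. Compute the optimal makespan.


Apply Johnson's rule:
  Group 1 (a <= b): [(6, 2, 4), (2, 3, 8), (5, 4, 11)]
  Group 2 (a > b): [(4, 12, 6), (3, 5, 2), (1, 12, 1)]
Optimal job order: [6, 2, 5, 4, 3, 1]
Schedule:
  Job 6: M1 done at 2, M2 done at 6
  Job 2: M1 done at 5, M2 done at 14
  Job 5: M1 done at 9, M2 done at 25
  Job 4: M1 done at 21, M2 done at 31
  Job 3: M1 done at 26, M2 done at 33
  Job 1: M1 done at 38, M2 done at 39
Makespan = 39

39


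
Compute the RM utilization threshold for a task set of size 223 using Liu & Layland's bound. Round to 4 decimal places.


Compute 2^(1/223) = 1.0031131190
Subtract 1: 1.0031131190 - 1 = 0.0031131190
Multiply by n: 223 * 0.0031131190 = 0.6942255370
Round to 4 dp: 0.6942

0.6942


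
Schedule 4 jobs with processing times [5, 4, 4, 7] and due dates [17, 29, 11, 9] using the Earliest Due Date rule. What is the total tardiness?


Sort by due date (EDD order): [(7, 9), (4, 11), (5, 17), (4, 29)]
Compute completion times and tardiness:
  Job 1: p=7, d=9, C=7, tardiness=max(0,7-9)=0
  Job 2: p=4, d=11, C=11, tardiness=max(0,11-11)=0
  Job 3: p=5, d=17, C=16, tardiness=max(0,16-17)=0
  Job 4: p=4, d=29, C=20, tardiness=max(0,20-29)=0
Total tardiness = 0

0


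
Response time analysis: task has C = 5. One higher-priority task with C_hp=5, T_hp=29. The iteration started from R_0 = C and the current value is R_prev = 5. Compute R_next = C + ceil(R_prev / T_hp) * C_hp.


R_next = C + ceil(R_prev / T_hp) * C_hp
ceil(5 / 29) = ceil(0.1724) = 1
Interference = 1 * 5 = 5
R_next = 5 + 5 = 10

10


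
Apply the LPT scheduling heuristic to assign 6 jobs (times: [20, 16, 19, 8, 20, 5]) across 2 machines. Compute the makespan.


Sort jobs in decreasing order (LPT): [20, 20, 19, 16, 8, 5]
Assign each job to the least loaded machine:
  Machine 1: jobs [20, 19, 5], load = 44
  Machine 2: jobs [20, 16, 8], load = 44
Makespan = max load = 44

44


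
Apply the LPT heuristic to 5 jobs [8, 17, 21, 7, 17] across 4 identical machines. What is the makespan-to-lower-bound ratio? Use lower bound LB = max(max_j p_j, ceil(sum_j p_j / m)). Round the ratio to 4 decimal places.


LPT order: [21, 17, 17, 8, 7]
Machine loads after assignment: [21, 17, 17, 15]
LPT makespan = 21
Lower bound = max(max_job, ceil(total/4)) = max(21, 18) = 21
Ratio = 21 / 21 = 1.0

1.0


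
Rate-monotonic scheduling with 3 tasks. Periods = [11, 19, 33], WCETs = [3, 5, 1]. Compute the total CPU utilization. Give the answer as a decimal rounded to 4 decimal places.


Compute individual utilizations (exact fractions):
  Task 1: C/T = 3/11 (approx. 0.2727)
  Task 2: C/T = 5/19 (approx. 0.2632)
  Task 3: C/T = 1/33 (approx. 0.0303)
Total utilization U = 3/11 + 5/19 + 1/33 = 355/627
Rounded to 4 decimal places: U = 0.5662
RM (Liu & Layland) bound for 3 tasks = 0.779763; compare with U = 355/627 (approx. 0.566188)
U <= bound, so schedulable by RM sufficient condition.

0.5662
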